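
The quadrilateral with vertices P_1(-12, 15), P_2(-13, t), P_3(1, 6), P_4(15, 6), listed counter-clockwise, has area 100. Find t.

10

Write out the shoelace sum; only the two edges meeting at P_2 involve t:
2·Area = [((-12)·t − (-13)·15) + ((-13)·6 − 1·t)] + 213
       = -13·t + 330 = 200
⇒ t = 10.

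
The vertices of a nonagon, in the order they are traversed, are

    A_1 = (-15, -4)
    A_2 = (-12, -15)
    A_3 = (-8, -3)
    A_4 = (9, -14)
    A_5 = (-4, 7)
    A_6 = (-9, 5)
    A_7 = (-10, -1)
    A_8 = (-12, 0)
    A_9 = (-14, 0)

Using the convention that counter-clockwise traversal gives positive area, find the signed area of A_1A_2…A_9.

192.5

Apply the surveyor's formula: 2A = Σ (x_i·y_{i+1} − x_{i+1}·y_i), indices taken mod 9.
Σ = (177) + (-84) + (139) + (7) + (43) + (59) + (-12) + (0) + (56) = 385
Signed area = Σ/2 = 192.5 (positive ⇒ counter-clockwise traversal).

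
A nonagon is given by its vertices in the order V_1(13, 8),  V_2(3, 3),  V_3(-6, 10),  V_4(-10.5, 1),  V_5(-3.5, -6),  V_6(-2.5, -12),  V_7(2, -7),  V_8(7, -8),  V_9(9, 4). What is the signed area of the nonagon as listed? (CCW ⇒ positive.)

Σ = (15) + (48) + (99) + (66.5) + (27) + (41.5) + (33) + (100) + (20) = 450
Signed area = Σ/2 = 225 (positive ⇒ counter-clockwise traversal).

225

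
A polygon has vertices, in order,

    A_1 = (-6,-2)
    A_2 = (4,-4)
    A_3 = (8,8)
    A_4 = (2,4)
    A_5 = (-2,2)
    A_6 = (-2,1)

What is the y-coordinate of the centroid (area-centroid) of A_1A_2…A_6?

Apply the surveyor's formula. First the cross-terms c_i = x_i·y_{i+1} − x_{i+1}·y_i:
  32, 64, 16, 12, 2, 10  ⇒  2A = 136, A = 68.
Then Σ (y_i + y_{i+1})·c_i = 324, so ȳ = 324 / (6·68) = 27/34.

27/34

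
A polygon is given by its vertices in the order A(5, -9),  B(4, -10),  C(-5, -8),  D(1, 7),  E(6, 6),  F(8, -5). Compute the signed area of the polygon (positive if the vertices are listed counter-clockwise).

Apply the shoelace (surveyor's) formula: 2A = Σ (x_i·y_{i+1} − x_{i+1}·y_i), indices taken mod 6.
Σ = (-14) + (-82) + (-27) + (-36) + (-78) + (-47) = -284
Signed area = Σ/2 = -142 (negative ⇒ clockwise traversal).

-142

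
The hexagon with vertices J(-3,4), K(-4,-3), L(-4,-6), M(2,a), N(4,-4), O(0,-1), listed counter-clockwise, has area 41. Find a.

Write out the shoelace sum; only the two edges meeting at M involve a:
2·Area = [((-4)·a − 2·(-6)) + (2·(-4) − 4·a)] + 30
       = -8·a + 34 = 82
⇒ a = -6.

-6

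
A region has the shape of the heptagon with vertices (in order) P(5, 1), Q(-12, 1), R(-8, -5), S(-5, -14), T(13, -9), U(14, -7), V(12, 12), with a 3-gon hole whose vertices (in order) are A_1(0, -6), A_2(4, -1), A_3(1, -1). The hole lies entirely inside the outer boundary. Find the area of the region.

Outer boundary:
Apply the shoelace formula: 2A = Σ (x_i·y_{i+1} − x_{i+1}·y_i), indices taken mod 7.
Cross-terms: 17, 68, 87, 227, 35, 252, -48  ⇒  Σ = 638
Area = |Σ|/2 = 319.
Hole:
Σ = (24) + (-3) + (-6) = 15
Area = |Σ|/2 = 7.5.
Net area = 319 − 7.5 = 311.5.

311.5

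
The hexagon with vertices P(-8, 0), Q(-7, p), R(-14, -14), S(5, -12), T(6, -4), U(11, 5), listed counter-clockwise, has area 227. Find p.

Write out the shoelace sum; only the two edges meeting at Q involve p:
2·Area = [((-8)·p − (-7)·0) + ((-7)·(-14) − (-14)·p)] + 404
       = 6·p + 502 = 454
⇒ p = -8.

-8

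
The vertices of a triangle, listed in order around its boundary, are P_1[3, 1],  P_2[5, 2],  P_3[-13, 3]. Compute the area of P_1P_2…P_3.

10

Apply Gauss's area formula: 2A = Σ (x_i·y_{i+1} − x_{i+1}·y_i), indices taken mod 3.
Σ = (1) + (41) + (-22) = 20
Area = |Σ|/2 = 10.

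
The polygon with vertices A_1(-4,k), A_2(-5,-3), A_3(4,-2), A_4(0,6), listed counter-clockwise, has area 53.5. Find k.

5

Write out the shoelace sum; only the two edges meeting at A_1 involve k:
2·Area = [(0·k − (-4)·6) + ((-4)·(-3) − (-5)·k)] + 46
       = 5·k + 82 = 107
⇒ k = 5.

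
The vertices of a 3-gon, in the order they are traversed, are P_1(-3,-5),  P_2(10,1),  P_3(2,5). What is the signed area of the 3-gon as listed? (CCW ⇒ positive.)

50

Apply the shoelace (surveyor's) formula: 2A = Σ (x_i·y_{i+1} − x_{i+1}·y_i), indices taken mod 3.
Σ = (47) + (48) + (5) = 100
Signed area = Σ/2 = 50 (positive ⇒ counter-clockwise traversal).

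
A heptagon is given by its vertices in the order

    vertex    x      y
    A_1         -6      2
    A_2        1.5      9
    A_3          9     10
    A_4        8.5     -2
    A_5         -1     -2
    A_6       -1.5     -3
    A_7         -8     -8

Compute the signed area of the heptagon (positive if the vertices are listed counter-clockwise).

Σ = (-57) + (-66) + (-103) + (-19) + (0) + (-12) + (-64) = -321
Signed area = Σ/2 = -160.5 (negative ⇒ clockwise traversal).

-160.5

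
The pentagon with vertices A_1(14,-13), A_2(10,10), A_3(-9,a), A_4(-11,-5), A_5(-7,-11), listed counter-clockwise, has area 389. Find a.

2

Write out the shoelace sum; only the two edges meeting at A_3 involve a:
2·Area = [(10·a − (-9)·10) + ((-9)·(-5) − (-11)·a)] + 601
       = 21·a + 736 = 778
⇒ a = 2.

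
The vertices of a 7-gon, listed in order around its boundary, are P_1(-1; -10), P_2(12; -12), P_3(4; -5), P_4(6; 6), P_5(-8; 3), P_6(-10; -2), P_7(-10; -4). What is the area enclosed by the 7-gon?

Apply the shoelace formula: 2A = Σ (x_i·y_{i+1} − x_{i+1}·y_i), indices taken mod 7.
P_1→P_2: (-1)(-12) − (12)(-10) = 132
P_2→P_3: (12)(-5) − (4)(-12) = -12
P_3→P_4: (4)(6) − (6)(-5) = 54
P_4→P_5: (6)(3) − (-8)(6) = 66
P_5→P_6: (-8)(-2) − (-10)(3) = 46
P_6→P_7: (-10)(-4) − (-10)(-2) = 20
P_7→P_1: (-10)(-10) − (-1)(-4) = 96
Σ = 402
Area = |Σ|/2 = 201.

201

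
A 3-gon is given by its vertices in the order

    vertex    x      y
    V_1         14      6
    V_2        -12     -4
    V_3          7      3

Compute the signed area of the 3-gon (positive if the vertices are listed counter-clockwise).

Apply Gauss's area formula: 2A = Σ (x_i·y_{i+1} − x_{i+1}·y_i), indices taken mod 3.
Σ = (16) + (-8) + (0) = 8
Signed area = Σ/2 = 4 (positive ⇒ counter-clockwise traversal).

4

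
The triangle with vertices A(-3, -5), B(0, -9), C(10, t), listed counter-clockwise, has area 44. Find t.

Write out the shoelace sum; only the two edges meeting at C involve t:
2·Area = [(0·t − 10·(-9)) + (10·(-5) − (-3)·t)] + 27
       = 3·t + 67 = 88
⇒ t = 7.

7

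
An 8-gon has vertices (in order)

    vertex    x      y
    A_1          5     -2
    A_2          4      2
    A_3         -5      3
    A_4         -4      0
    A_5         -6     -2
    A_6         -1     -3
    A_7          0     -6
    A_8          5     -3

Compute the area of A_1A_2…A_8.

Σ = (18) + (22) + (12) + (8) + (16) + (6) + (30) + (5) = 117
Area = |Σ|/2 = 58.5.

58.5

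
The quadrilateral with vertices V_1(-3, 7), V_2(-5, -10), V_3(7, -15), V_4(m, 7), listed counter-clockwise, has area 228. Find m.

8

The doubled signed area Σ (x_i y_{i+1} − x_{i+1} y_i) is linear in m.
With m=0 it equals 280; the coefficient of m is 22 (from the two edges through V_4).
So 22·m + 280 = 2·228 = 456 ⇒ m = 8.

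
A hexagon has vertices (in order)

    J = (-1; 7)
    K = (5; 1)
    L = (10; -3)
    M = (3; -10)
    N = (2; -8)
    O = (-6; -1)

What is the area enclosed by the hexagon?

Σ = (-36) + (-25) + (-91) + (-4) + (-50) + (-43) = -249
Area = |Σ|/2 = 124.5.

124.5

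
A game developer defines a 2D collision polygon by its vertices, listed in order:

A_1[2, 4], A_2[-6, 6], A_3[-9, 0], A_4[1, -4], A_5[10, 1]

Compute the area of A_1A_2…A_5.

Σ = (36) + (54) + (36) + (41) + (38) = 205
Area = |Σ|/2 = 102.5.

102.5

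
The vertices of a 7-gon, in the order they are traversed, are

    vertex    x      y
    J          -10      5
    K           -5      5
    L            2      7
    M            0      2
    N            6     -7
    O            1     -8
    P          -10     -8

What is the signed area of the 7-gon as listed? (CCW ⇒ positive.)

-168.5

Σ = (-25) + (-45) + (4) + (-12) + (-41) + (-88) + (-130) = -337
Signed area = Σ/2 = -168.5 (negative ⇒ clockwise traversal).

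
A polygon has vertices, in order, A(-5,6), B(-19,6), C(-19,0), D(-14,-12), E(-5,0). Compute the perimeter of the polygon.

54

|AB| = √((-14)² + (0)²) = √196 = 14
|BC| = √((0)² + (-6)²) = √36 = 6
|CD| = √((5)² + (-12)²) = √169 = 13
|DE| = √((9)² + (12)²) = √225 = 15
|EA| = √((0)² + (6)²) = √36 = 6
Perimeter = 14 + 6 + 13 + 15 + 6 = 54.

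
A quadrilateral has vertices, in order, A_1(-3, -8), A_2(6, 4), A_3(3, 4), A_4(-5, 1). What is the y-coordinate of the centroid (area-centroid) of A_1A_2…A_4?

Apply the shoelace formula. First the cross-terms c_i = x_i·y_{i+1} − x_{i+1}·y_i:
  36, 12, 23, 43  ⇒  2A = 114, A = 57.
Then Σ (y_i + y_{i+1})·c_i = -234, so ȳ = -234 / (6·57) = -13/19.

-13/19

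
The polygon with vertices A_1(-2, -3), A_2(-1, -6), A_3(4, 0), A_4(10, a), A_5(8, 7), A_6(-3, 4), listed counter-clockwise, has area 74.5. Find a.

Write out the shoelace sum; only the two edges meeting at A_4 involve a:
2·Area = [(4·a − 10·0) + (10·7 − 8·a)] + 103
       = -4·a + 173 = 149
⇒ a = 6.

6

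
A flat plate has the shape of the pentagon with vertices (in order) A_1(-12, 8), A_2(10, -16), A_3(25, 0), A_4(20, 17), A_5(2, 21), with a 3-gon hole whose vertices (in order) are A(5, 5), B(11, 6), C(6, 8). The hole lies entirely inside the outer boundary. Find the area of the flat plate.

787

Outer boundary:
Apply the shoelace formula: 2A = Σ (x_i·y_{i+1} − x_{i+1}·y_i), indices taken mod 5.
Σ = (112) + (400) + (425) + (386) + (268) = 1591
Area = |Σ|/2 = 795.5.
Hole:
Apply the surveyor's formula: 2A = Σ (x_i·y_{i+1} − x_{i+1}·y_i), indices taken mod 3.
Σ = (-25) + (52) + (-10) = 17
Area = |Σ|/2 = 8.5.
Net area = 795.5 − 8.5 = 787.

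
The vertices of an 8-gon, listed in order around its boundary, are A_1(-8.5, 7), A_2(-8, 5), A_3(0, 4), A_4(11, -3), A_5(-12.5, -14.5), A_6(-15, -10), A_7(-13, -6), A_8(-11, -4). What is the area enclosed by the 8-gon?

Apply Gauss's area formula: 2A = Σ (x_i·y_{i+1} − x_{i+1}·y_i), indices taken mod 8.
Σ = (13.5) + (-32) + (-44) + (-197) + (-92.5) + (-40) + (-14) + (-111) = -517
Area = |Σ|/2 = 258.5.

258.5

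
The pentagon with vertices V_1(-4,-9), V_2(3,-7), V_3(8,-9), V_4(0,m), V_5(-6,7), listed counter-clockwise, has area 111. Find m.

Write out the shoelace sum; only the two edges meeting at V_4 involve m:
2·Area = [(8·m − 0·(-9)) + (0·7 − (-6)·m)] + 166
       = 14·m + 166 = 222
⇒ m = 4.

4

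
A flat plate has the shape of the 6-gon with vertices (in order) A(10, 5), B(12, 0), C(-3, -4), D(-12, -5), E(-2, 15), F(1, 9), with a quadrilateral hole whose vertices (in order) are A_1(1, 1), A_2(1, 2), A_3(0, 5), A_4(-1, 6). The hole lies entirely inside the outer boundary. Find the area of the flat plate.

222.5

Outer boundary:
Apply the shoelace (surveyor's) formula: 2A = Σ (x_i·y_{i+1} − x_{i+1}·y_i), indices taken mod 6.
Σ = (-60) + (-48) + (-33) + (-190) + (-33) + (-85) = -449
Area = |Σ|/2 = 224.5.
Hole:
Apply the shoelace (surveyor's) formula: 2A = Σ (x_i·y_{i+1} − x_{i+1}·y_i), indices taken mod 4.
Σ = (1) + (5) + (5) + (-7) = 4
Area = |Σ|/2 = 2.
Net area = 224.5 − 2 = 222.5.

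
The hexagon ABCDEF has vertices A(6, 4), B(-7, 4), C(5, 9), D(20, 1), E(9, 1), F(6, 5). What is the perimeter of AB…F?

|AB| = √((-13)² + (0)²) = √169 = 13
|BC| = √((12)² + (5)²) = √169 = 13
|CD| = √((15)² + (-8)²) = √289 = 17
|DE| = √((-11)² + (0)²) = √121 = 11
|EF| = √((-3)² + (4)²) = √25 = 5
|FA| = √((0)² + (-1)²) = √1 = 1
Perimeter = 13 + 13 + 17 + 11 + 5 + 1 = 60.

60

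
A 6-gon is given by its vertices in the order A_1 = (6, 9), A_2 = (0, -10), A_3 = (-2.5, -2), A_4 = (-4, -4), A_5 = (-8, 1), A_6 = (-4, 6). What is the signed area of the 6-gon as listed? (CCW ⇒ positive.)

-117.5

Σ = (-60) + (-25) + (2) + (-36) + (-44) + (-72) = -235
Signed area = Σ/2 = -117.5 (negative ⇒ clockwise traversal).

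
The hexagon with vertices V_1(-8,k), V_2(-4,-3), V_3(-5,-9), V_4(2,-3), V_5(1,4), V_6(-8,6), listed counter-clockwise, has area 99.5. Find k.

Write out the shoelace sum; only the two edges meeting at V_1 involve k:
2·Area = [((-8)·k − (-8)·6) + ((-8)·(-3) − (-4)·k)] + 103
       = -4·k + 175 = 199
⇒ k = -6.

-6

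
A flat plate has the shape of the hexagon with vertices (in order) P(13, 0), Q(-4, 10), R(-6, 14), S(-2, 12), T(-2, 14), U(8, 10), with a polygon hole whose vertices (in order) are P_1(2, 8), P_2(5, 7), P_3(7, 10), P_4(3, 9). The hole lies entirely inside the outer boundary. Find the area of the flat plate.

81

Outer boundary:
Apply the surveyor's formula: 2A = Σ (x_i·y_{i+1} − x_{i+1}·y_i), indices taken mod 6.
Σ = (130) + (4) + (-44) + (-4) + (-132) + (-130) = -176
Area = |Σ|/2 = 88.
Hole:
Apply the shoelace (surveyor's) formula: 2A = Σ (x_i·y_{i+1} − x_{i+1}·y_i), indices taken mod 4.
Σ = (-26) + (1) + (33) + (6) = 14
Area = |Σ|/2 = 7.
Net area = 88 − 7 = 81.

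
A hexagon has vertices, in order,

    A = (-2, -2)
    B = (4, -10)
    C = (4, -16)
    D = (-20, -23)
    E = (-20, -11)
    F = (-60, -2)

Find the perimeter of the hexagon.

|AB| = √((6)² + (-8)²) = √100 = 10
|BC| = √((0)² + (-6)²) = √36 = 6
|CD| = √((-24)² + (-7)²) = √625 = 25
|DE| = √((0)² + (12)²) = √144 = 12
|EF| = √((-40)² + (9)²) = √1681 = 41
|FA| = √((58)² + (0)²) = √3364 = 58
Perimeter = 10 + 6 + 25 + 12 + 41 + 58 = 152.

152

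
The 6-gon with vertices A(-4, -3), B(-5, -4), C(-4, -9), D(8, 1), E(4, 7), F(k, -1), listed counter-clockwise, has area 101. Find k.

The doubled signed area Σ (x_i y_{i+1} − x_{i+1} y_i) is linear in k.
With k=0 it equals 142; the coefficient of k is -10 (from the two edges through F).
So -10·k + 142 = 2·101 = 202 ⇒ k = -6.

-6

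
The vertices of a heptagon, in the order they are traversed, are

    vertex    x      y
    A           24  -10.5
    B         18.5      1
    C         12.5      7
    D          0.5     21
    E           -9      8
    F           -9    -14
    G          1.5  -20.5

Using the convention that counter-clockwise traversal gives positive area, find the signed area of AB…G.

Σ = (218.25) + (117) + (259) + (193) + (198) + (205.5) + (476.25) = 1667
Signed area = Σ/2 = 833.5 (positive ⇒ counter-clockwise traversal).

833.5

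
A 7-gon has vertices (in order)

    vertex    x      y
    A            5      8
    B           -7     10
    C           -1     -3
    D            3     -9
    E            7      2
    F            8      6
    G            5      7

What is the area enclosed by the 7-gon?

140.5

Σ = (106) + (31) + (18) + (69) + (26) + (26) + (5) = 281
Area = |Σ|/2 = 140.5.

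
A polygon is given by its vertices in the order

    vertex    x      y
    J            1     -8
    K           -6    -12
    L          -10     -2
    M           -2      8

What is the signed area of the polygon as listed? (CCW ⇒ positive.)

Cross-terms: -60, -108, -84, 8  ⇒  Σ = -244
Signed area = Σ/2 = -122 (negative ⇒ clockwise traversal).

-122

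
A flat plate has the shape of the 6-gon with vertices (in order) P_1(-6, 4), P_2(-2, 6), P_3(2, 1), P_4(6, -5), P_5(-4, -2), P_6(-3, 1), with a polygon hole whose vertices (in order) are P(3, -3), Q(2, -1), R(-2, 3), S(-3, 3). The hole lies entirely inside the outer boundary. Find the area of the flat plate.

Outer boundary:
Apply the shoelace formula: 2A = Σ (x_i·y_{i+1} − x_{i+1}·y_i), indices taken mod 6.
Cross-terms: -28, -14, -16, -32, -10, -6  ⇒  Σ = -106
Area = |Σ|/2 = 53.
Hole:
Cross-terms: 3, 4, 3, 0  ⇒  Σ = 10
Area = |Σ|/2 = 5.
Net area = 53 − 5 = 48.

48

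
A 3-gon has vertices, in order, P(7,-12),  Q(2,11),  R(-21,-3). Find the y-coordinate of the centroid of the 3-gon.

Apply the surveyor's formula. First the cross-terms c_i = x_i·y_{i+1} − x_{i+1}·y_i:
  101, 225, 273  ⇒  2A = 599, A = 299.5.
Then Σ (y_i + y_{i+1})·c_i = -2396, so ȳ = -2396 / (6·299.5) = -4/3.

-4/3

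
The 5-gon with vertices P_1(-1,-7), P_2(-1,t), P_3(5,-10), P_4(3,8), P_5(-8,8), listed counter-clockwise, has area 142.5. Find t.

Write out the shoelace sum; only the two edges meeting at P_2 involve t:
2·Area = [((-1)·t − (-1)·(-7)) + ((-1)·(-10) − 5·t)] + 222
       = -6·t + 225 = 285
⇒ t = -10.

-10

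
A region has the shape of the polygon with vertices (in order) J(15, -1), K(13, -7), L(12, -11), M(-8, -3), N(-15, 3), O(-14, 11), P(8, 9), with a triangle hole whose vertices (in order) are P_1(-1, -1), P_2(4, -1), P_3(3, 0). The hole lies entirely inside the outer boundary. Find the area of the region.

Outer boundary:
Cross-terms: -92, -59, -124, -69, -123, -214, -143  ⇒  Σ = -824
Area = |Σ|/2 = 412.
Hole:
Σ = (5) + (3) + (-3) = 5
Area = |Σ|/2 = 2.5.
Net area = 412 − 2.5 = 409.5.

409.5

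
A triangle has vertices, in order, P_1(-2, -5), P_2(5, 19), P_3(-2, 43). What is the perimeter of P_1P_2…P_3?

|P_1P_2| = √((7)² + (24)²) = √625 = 25
|P_2P_3| = √((-7)² + (24)²) = √625 = 25
|P_3P_1| = √((0)² + (-48)²) = √2304 = 48
Perimeter = 25 + 25 + 48 = 98.

98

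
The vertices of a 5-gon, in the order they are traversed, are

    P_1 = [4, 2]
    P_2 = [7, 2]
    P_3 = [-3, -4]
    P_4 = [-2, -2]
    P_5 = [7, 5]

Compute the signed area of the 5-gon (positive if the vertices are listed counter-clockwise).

Σ = (-6) + (-22) + (-2) + (4) + (-6) = -32
Signed area = Σ/2 = -16 (negative ⇒ clockwise traversal).

-16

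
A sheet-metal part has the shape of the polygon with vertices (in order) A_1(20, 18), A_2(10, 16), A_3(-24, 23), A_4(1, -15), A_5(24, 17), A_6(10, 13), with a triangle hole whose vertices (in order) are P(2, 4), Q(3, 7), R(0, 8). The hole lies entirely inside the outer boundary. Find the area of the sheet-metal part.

760

Outer boundary:
Apply the surveyor's formula: 2A = Σ (x_i·y_{i+1} − x_{i+1}·y_i), indices taken mod 6.
Cross-terms: 140, 614, 337, 377, 142, -80  ⇒  Σ = 1530
Area = |Σ|/2 = 765.
Hole:
Apply Gauss's area formula: 2A = Σ (x_i·y_{i+1} − x_{i+1}·y_i), indices taken mod 3.
P→Q: (2)(7) − (3)(4) = 2
Q→R: (3)(8) − (0)(7) = 24
R→P: (0)(4) − (2)(8) = -16
Σ = 10
Area = |Σ|/2 = 5.
Net area = 765 − 5 = 760.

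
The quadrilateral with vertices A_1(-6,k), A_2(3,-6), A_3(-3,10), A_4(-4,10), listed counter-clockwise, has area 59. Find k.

0

Write out the shoelace sum; only the two edges meeting at A_1 involve k:
2·Area = [((-4)·k − (-6)·10) + ((-6)·(-6) − 3·k)] + 22
       = -7·k + 118 = 118
⇒ k = 0.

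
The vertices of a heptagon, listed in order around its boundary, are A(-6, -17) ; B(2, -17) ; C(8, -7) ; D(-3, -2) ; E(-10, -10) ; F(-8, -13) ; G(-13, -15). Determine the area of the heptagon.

181.5

Σ = (136) + (122) + (-37) + (10) + (50) + (-49) + (131) = 363
Area = |Σ|/2 = 181.5.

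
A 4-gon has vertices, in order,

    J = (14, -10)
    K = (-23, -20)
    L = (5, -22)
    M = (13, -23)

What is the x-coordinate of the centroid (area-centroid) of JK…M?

24/17

Apply Gauss's area formula. First the cross-terms c_i = x_i·y_{i+1} − x_{i+1}·y_i:
  -510, 606, 171, 192  ⇒  2A = 459, A = 229.5.
Then Σ (x_i + x_{i+1})·c_i = 1944, so x̄ = 1944 / (6·229.5) = 24/17.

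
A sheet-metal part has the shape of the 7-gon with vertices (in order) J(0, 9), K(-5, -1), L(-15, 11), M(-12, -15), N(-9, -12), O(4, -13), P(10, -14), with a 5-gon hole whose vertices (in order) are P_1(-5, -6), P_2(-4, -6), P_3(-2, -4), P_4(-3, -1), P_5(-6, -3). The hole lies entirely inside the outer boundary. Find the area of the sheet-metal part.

Outer boundary:
Σ = (45) + (-70) + (357) + (9) + (165) + (74) + (90) = 670
Area = |Σ|/2 = 335.
Hole:
Σ = (6) + (4) + (-10) + (3) + (21) = 24
Area = |Σ|/2 = 12.
Net area = 335 − 12 = 323.

323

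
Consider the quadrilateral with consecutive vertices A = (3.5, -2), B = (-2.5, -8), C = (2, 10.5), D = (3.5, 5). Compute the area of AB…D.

Apply the shoelace (surveyor's) formula: 2A = Σ (x_i·y_{i+1} − x_{i+1}·y_i), indices taken mod 4.
Cross-terms: -33, -10.25, -26.75, -24.5  ⇒  Σ = -94.5
Area = |Σ|/2 = 47.25.

47.25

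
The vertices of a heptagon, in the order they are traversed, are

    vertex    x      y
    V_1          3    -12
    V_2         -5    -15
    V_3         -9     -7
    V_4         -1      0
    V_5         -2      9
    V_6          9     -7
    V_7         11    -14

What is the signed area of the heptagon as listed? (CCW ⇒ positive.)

-213.5

Apply the shoelace formula: 2A = Σ (x_i·y_{i+1} − x_{i+1}·y_i), indices taken mod 7.
Σ = (-105) + (-100) + (-7) + (-9) + (-67) + (-49) + (-90) = -427
Signed area = Σ/2 = -213.5 (negative ⇒ clockwise traversal).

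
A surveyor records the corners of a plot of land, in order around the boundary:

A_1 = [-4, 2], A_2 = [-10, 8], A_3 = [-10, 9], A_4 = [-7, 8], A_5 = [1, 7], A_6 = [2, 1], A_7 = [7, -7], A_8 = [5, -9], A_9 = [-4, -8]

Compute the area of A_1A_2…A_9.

Apply the shoelace (surveyor's) formula: 2A = Σ (x_i·y_{i+1} − x_{i+1}·y_i), indices taken mod 9.
Σ = (-12) + (-10) + (-17) + (-57) + (-13) + (-21) + (-28) + (-76) + (-40) = -274
Area = |Σ|/2 = 137.

137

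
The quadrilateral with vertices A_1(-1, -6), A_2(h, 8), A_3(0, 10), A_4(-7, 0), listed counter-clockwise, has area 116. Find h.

The doubled signed area Σ (x_i y_{i+1} − x_{i+1} y_i) is linear in h.
With h=0 it equals 104; the coefficient of h is 16 (from the two edges through A_2).
So 16·h + 104 = 2·116 = 232 ⇒ h = 8.

8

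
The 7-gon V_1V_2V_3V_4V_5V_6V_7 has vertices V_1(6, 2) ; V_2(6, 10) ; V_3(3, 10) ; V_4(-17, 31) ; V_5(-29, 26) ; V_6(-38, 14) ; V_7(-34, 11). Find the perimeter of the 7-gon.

|V_1V_2| = √((0)² + (8)²) = √64 = 8
|V_2V_3| = √((-3)² + (0)²) = √9 = 3
|V_3V_4| = √((-20)² + (21)²) = √841 = 29
|V_4V_5| = √((-12)² + (-5)²) = √169 = 13
|V_5V_6| = √((-9)² + (-12)²) = √225 = 15
|V_6V_7| = √((4)² + (-3)²) = √25 = 5
|V_7V_1| = √((40)² + (-9)²) = √1681 = 41
Perimeter = 8 + 3 + 29 + 13 + 15 + 5 + 41 = 114.

114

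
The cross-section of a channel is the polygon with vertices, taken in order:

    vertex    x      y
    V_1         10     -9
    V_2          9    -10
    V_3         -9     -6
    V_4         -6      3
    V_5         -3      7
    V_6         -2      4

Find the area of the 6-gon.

Σ = (-19) + (-144) + (-63) + (-33) + (2) + (-22) = -279
Area = |Σ|/2 = 139.5.

139.5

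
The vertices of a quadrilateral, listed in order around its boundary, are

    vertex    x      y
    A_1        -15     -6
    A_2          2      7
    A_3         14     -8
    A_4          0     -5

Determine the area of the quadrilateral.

176

Apply Gauss's area formula: 2A = Σ (x_i·y_{i+1} − x_{i+1}·y_i), indices taken mod 4.
Cross-terms: -93, -114, -70, -75  ⇒  Σ = -352
Area = |Σ|/2 = 176.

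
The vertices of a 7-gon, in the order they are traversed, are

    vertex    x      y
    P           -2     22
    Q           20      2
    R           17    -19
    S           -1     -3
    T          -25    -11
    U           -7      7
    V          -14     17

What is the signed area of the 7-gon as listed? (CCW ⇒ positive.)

Apply the surveyor's formula: 2A = Σ (x_i·y_{i+1} − x_{i+1}·y_i), indices taken mod 7.
Σ = (-444) + (-414) + (-70) + (-64) + (-252) + (-21) + (-274) = -1539
Signed area = Σ/2 = -769.5 (negative ⇒ clockwise traversal).

-769.5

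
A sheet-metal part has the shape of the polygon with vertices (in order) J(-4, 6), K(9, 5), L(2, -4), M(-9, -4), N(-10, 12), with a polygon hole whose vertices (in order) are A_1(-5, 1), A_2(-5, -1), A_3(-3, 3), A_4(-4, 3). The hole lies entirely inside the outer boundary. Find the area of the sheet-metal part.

Outer boundary:
Apply the shoelace formula: 2A = Σ (x_i·y_{i+1} − x_{i+1}·y_i), indices taken mod 5.
Cross-terms: -74, -46, -44, -148, -12  ⇒  Σ = -324
Area = |Σ|/2 = 162.
Hole:
A_1→A_2: (-5)(-1) − (-5)(1) = 10
A_2→A_3: (-5)(3) − (-3)(-1) = -18
A_3→A_4: (-3)(3) − (-4)(3) = 3
A_4→A_1: (-4)(1) − (-5)(3) = 11
Σ = 6
Area = |Σ|/2 = 3.
Net area = 162 − 3 = 159.

159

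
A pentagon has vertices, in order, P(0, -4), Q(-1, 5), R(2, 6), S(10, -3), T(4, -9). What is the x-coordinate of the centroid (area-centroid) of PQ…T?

Apply the surveyor's formula. First the cross-terms c_i = x_i·y_{i+1} − x_{i+1}·y_i:
  -4, -16, -66, -78, -16  ⇒  2A = -180, A = -90.
Then Σ (x_i + x_{i+1})·c_i = -1960, so x̄ = -1960 / (6·(-90)) = 98/27.

98/27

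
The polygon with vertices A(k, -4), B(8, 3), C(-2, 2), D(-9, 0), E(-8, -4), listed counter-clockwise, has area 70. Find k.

Write out the shoelace sum; only the two edges meeting at A involve k:
2·Area = [((-8)·(-4) − k·(-4)) + (k·3 − 8·(-4))] + 76
       = 7·k + 140 = 140
⇒ k = 0.

0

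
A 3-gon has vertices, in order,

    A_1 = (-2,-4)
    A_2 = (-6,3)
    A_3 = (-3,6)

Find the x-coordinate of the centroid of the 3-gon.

Apply the surveyor's formula. First the cross-terms c_i = x_i·y_{i+1} − x_{i+1}·y_i:
  -30, -27, 24  ⇒  2A = -33, A = -16.5.
Then Σ (x_i + x_{i+1})·c_i = 363, so x̄ = 363 / (6·(-16.5)) = -11/3.

-11/3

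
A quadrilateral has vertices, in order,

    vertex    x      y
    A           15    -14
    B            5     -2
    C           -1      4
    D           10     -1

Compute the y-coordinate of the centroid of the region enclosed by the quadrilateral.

Apply the shoelace (surveyor's) formula. First the cross-terms c_i = x_i·y_{i+1} − x_{i+1}·y_i:
  40, 18, -39, -125  ⇒  2A = -106, A = -53.
Then Σ (y_i + y_{i+1})·c_i = 1154, so ȳ = 1154 / (6·(-53)) = -577/159.

-577/159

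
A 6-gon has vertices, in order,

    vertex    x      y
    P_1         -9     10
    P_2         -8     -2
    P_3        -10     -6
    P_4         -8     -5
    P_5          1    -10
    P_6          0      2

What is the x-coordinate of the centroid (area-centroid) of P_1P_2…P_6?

-987/233

Apply the shoelace (surveyor's) formula. First the cross-terms c_i = x_i·y_{i+1} − x_{i+1}·y_i:
  98, 28, 2, 85, 2, 18  ⇒  2A = 233, A = 116.5.
Then Σ (x_i + x_{i+1})·c_i = -2961, so x̄ = -2961 / (6·116.5) = -987/233.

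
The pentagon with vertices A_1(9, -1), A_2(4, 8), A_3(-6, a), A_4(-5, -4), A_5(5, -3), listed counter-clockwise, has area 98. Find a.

Write out the shoelace sum; only the two edges meeting at A_3 involve a:
2·Area = [(4·a − (-6)·8) + ((-6)·(-4) − (-5)·a)] + 133
       = 9·a + 205 = 196
⇒ a = -1.

-1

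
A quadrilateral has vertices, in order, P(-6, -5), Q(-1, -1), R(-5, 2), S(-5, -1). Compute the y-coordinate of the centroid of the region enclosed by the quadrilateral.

Apply Gauss's area formula. First the cross-terms c_i = x_i·y_{i+1} − x_{i+1}·y_i:
  1, -7, 15, 19  ⇒  2A = 28, A = 14.
Then Σ (y_i + y_{i+1})·c_i = -112, so ȳ = -112 / (6·14) = -4/3.

-4/3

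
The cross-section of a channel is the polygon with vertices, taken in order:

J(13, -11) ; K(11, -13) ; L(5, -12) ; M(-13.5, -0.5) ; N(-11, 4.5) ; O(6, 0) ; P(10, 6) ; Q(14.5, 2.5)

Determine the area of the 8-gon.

295.375

Apply the shoelace formula: 2A = Σ (x_i·y_{i+1} − x_{i+1}·y_i), indices taken mod 8.
Σ = (-48) + (-67) + (-164.5) + (-66.25) + (-27) + (36) + (-62) + (-192) = -590.75
Area = |Σ|/2 = 295.375.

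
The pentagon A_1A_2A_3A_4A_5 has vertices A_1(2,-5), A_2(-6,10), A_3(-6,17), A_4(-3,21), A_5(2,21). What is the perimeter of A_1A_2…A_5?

|A_1A_2| = √((-8)² + (15)²) = √289 = 17
|A_2A_3| = √((0)² + (7)²) = √49 = 7
|A_3A_4| = √((3)² + (4)²) = √25 = 5
|A_4A_5| = √((5)² + (0)²) = √25 = 5
|A_5A_1| = √((0)² + (-26)²) = √676 = 26
Perimeter = 17 + 7 + 5 + 5 + 26 = 60.

60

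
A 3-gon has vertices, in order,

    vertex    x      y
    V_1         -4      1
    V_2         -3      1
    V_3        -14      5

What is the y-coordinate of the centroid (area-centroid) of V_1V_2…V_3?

7/3

Apply the shoelace (surveyor's) formula. First the cross-terms c_i = x_i·y_{i+1} − x_{i+1}·y_i:
  -1, -1, 6  ⇒  2A = 4, A = 2.
Then Σ (y_i + y_{i+1})·c_i = 28, so ȳ = 28 / (6·2) = 7/3.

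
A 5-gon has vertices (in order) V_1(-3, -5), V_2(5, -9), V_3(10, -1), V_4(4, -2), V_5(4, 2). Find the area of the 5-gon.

61.5

Apply Gauss's area formula: 2A = Σ (x_i·y_{i+1} − x_{i+1}·y_i), indices taken mod 5.
Σ = (52) + (85) + (-16) + (16) + (-14) = 123
Area = |Σ|/2 = 61.5.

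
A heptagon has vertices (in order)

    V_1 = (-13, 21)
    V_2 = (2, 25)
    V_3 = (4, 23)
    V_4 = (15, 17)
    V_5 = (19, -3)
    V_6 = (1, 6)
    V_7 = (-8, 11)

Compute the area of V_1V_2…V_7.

457.5

Σ = (-367) + (-54) + (-277) + (-368) + (117) + (59) + (-25) = -915
Area = |Σ|/2 = 457.5.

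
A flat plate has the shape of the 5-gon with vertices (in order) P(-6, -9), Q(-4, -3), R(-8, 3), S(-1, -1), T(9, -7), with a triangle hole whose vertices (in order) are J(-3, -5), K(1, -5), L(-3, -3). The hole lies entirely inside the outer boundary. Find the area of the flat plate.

Outer boundary:
Apply the shoelace formula: 2A = Σ (x_i·y_{i+1} − x_{i+1}·y_i), indices taken mod 5.
Σ = (-18) + (-36) + (11) + (16) + (-123) = -150
Area = |Σ|/2 = 75.
Hole:
Apply the surveyor's formula: 2A = Σ (x_i·y_{i+1} − x_{i+1}·y_i), indices taken mod 3.
J→K: (-3)(-5) − (1)(-5) = 20
K→L: (1)(-3) − (-3)(-5) = -18
L→J: (-3)(-5) − (-3)(-3) = 6
Σ = 8
Area = |Σ|/2 = 4.
Net area = 75 − 4 = 71.

71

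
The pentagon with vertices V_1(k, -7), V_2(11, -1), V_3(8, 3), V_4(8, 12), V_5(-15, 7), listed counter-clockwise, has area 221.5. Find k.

Write out the shoelace sum; only the two edges meeting at V_1 involve k:
2·Area = [((-15)·(-7) − k·7) + (k·(-1) − 11·(-7))] + 349
       = -8·k + 531 = 443
⇒ k = 11.

11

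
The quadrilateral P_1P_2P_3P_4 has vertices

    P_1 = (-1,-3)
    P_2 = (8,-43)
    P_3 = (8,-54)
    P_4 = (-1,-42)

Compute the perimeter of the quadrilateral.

|P_1P_2| = √((9)² + (-40)²) = √1681 = 41
|P_2P_3| = √((0)² + (-11)²) = √121 = 11
|P_3P_4| = √((-9)² + (12)²) = √225 = 15
|P_4P_1| = √((0)² + (39)²) = √1521 = 39
Perimeter = 41 + 11 + 15 + 39 = 106.

106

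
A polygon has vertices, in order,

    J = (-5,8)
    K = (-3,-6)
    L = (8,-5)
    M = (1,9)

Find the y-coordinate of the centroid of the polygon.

Apply Gauss's area formula. First the cross-terms c_i = x_i·y_{i+1} − x_{i+1}·y_i:
  54, 63, 77, 53  ⇒  2A = 247, A = 123.5.
Then Σ (y_i + y_{i+1})·c_i = 624, so ȳ = 624 / (6·123.5) = 16/19.

16/19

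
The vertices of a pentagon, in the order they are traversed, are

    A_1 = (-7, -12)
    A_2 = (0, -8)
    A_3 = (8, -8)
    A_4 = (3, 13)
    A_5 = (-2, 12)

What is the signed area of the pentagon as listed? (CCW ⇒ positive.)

Apply the shoelace (surveyor's) formula: 2A = Σ (x_i·y_{i+1} − x_{i+1}·y_i), indices taken mod 5.
A_1→A_2: (-7)(-8) − (0)(-12) = 56
A_2→A_3: (0)(-8) − (8)(-8) = 64
A_3→A_4: (8)(13) − (3)(-8) = 128
A_4→A_5: (3)(12) − (-2)(13) = 62
A_5→A_1: (-2)(-12) − (-7)(12) = 108
Σ = 418
Signed area = Σ/2 = 209 (positive ⇒ counter-clockwise traversal).

209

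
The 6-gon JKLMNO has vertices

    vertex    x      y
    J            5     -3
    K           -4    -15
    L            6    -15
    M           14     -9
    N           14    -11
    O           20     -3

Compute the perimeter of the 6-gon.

|JK| = √((-9)² + (-12)²) = √225 = 15
|KL| = √((10)² + (0)²) = √100 = 10
|LM| = √((8)² + (6)²) = √100 = 10
|MN| = √((0)² + (-2)²) = √4 = 2
|NO| = √((6)² + (8)²) = √100 = 10
|OJ| = √((-15)² + (0)²) = √225 = 15
Perimeter = 15 + 10 + 10 + 2 + 10 + 15 = 62.

62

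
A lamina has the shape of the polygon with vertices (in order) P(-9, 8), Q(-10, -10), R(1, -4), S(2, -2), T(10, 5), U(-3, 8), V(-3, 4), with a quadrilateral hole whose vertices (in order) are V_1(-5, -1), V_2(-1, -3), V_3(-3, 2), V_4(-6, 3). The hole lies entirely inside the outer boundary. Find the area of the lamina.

174

Outer boundary:
Apply the shoelace (surveyor's) formula: 2A = Σ (x_i·y_{i+1} − x_{i+1}·y_i), indices taken mod 7.
P→Q: (-9)(-10) − (-10)(8) = 170
Q→R: (-10)(-4) − (1)(-10) = 50
R→S: (1)(-2) − (2)(-4) = 6
S→T: (2)(5) − (10)(-2) = 30
T→U: (10)(8) − (-3)(5) = 95
U→V: (-3)(4) − (-3)(8) = 12
V→P: (-3)(8) − (-9)(4) = 12
Σ = 375
Area = |Σ|/2 = 187.5.
Hole:
Apply the shoelace (surveyor's) formula: 2A = Σ (x_i·y_{i+1} − x_{i+1}·y_i), indices taken mod 4.
V_1→V_2: (-5)(-3) − (-1)(-1) = 14
V_2→V_3: (-1)(2) − (-3)(-3) = -11
V_3→V_4: (-3)(3) − (-6)(2) = 3
V_4→V_1: (-6)(-1) − (-5)(3) = 21
Σ = 27
Area = |Σ|/2 = 13.5.
Net area = 187.5 − 13.5 = 174.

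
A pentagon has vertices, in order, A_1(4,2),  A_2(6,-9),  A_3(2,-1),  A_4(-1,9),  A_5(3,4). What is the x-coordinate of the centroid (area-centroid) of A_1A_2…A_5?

Apply Gauss's area formula. First the cross-terms c_i = x_i·y_{i+1} − x_{i+1}·y_i:
  -48, 12, 17, -31, -10  ⇒  2A = -60, A = -30.
Then Σ (x_i + x_{i+1})·c_i = -499, so x̄ = -499 / (6·(-30)) = 499/180.

499/180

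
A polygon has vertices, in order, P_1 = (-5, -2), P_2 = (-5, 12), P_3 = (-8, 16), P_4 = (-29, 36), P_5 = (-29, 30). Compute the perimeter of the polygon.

94

|P_1P_2| = √((0)² + (14)²) = √196 = 14
|P_2P_3| = √((-3)² + (4)²) = √25 = 5
|P_3P_4| = √((-21)² + (20)²) = √841 = 29
|P_4P_5| = √((0)² + (-6)²) = √36 = 6
|P_5P_1| = √((24)² + (-32)²) = √1600 = 40
Perimeter = 14 + 5 + 29 + 6 + 40 = 94.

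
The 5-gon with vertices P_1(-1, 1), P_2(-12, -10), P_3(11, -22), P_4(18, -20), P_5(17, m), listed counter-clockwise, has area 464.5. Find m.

0

The doubled signed area Σ (x_i y_{i+1} − x_{i+1} y_i) is linear in m.
With m=0 it equals 929; the coefficient of m is 19 (from the two edges through P_5).
So 19·m + 929 = 2·464.5 = 929 ⇒ m = 0.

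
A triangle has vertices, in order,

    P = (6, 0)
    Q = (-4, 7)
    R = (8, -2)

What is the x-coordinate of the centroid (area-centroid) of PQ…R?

10/3

Apply the surveyor's formula. First the cross-terms c_i = x_i·y_{i+1} − x_{i+1}·y_i:
  42, -48, 12  ⇒  2A = 6, A = 3.
Then Σ (x_i + x_{i+1})·c_i = 60, so x̄ = 60 / (6·3) = 10/3.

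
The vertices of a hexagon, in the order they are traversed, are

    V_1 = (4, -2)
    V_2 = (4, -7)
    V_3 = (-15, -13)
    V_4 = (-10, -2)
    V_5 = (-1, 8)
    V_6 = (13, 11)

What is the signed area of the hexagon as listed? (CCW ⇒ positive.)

-272

Apply the shoelace formula: 2A = Σ (x_i·y_{i+1} − x_{i+1}·y_i), indices taken mod 6.
Cross-terms: -20, -157, -100, -82, -115, -70  ⇒  Σ = -544
Signed area = Σ/2 = -272 (negative ⇒ clockwise traversal).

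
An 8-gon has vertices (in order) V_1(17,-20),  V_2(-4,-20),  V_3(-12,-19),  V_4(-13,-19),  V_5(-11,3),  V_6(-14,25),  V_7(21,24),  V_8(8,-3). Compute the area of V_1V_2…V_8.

Cross-terms: -420, -164, -19, -248, -233, -861, -255, -109  ⇒  Σ = -2309
Area = |Σ|/2 = 1154.5.

1154.5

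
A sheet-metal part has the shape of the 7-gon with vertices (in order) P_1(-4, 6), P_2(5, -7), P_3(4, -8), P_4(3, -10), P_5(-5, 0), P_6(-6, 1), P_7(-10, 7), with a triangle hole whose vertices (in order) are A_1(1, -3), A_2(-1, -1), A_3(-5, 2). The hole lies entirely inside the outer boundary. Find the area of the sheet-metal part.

Outer boundary:
Apply the surveyor's formula: 2A = Σ (x_i·y_{i+1} − x_{i+1}·y_i), indices taken mod 7.
Cross-terms: -2, -12, -16, -50, -5, -32, -32  ⇒  Σ = -149
Area = |Σ|/2 = 74.5.
Hole:
Apply the shoelace (surveyor's) formula: 2A = Σ (x_i·y_{i+1} − x_{i+1}·y_i), indices taken mod 3.
Cross-terms: -4, -7, 13  ⇒  Σ = 2
Area = |Σ|/2 = 1.
Net area = 74.5 − 1 = 73.5.

73.5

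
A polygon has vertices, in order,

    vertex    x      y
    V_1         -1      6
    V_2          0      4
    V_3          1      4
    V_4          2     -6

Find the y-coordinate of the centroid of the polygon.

11/12

Apply the shoelace (surveyor's) formula. First the cross-terms c_i = x_i·y_{i+1} − x_{i+1}·y_i:
  -4, -4, -14, 6  ⇒  2A = -16, A = -8.
Then Σ (y_i + y_{i+1})·c_i = -44, so ȳ = -44 / (6·(-8)) = 11/12.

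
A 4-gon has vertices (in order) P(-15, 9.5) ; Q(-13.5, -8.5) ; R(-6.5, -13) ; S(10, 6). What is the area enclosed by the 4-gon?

Σ = (255.75) + (120.25) + (91) + (185) = 652
Area = |Σ|/2 = 326.

326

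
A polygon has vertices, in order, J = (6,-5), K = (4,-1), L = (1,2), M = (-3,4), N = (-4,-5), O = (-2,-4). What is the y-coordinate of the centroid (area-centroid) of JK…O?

-203/156

Apply the surveyor's formula. First the cross-terms c_i = x_i·y_{i+1} − x_{i+1}·y_i:
  14, 9, 10, 31, 6, 34  ⇒  2A = 104, A = 52.
Then Σ (y_i + y_{i+1})·c_i = -406, so ȳ = -406 / (6·52) = -203/156.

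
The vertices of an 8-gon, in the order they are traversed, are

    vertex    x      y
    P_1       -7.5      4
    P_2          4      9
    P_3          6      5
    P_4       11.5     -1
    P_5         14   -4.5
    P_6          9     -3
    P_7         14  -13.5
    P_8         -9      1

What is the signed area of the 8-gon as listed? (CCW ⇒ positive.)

-217.875

Apply the shoelace (surveyor's) formula: 2A = Σ (x_i·y_{i+1} − x_{i+1}·y_i), indices taken mod 8.
Σ = (-83.5) + (-34) + (-63.5) + (-37.75) + (-1.5) + (-79.5) + (-107.5) + (-28.5) = -435.75
Signed area = Σ/2 = -217.875 (negative ⇒ clockwise traversal).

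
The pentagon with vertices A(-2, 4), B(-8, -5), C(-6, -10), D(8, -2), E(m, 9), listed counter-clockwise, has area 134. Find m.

-1

Write out the shoelace sum; only the two edges meeting at E involve m:
2·Area = [(8·9 − m·(-2)) + (m·4 − (-2)·9)] + 184
       = 6·m + 274 = 268
⇒ m = -1.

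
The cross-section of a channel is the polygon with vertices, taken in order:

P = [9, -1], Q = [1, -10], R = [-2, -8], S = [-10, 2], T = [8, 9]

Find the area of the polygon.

198

P→Q: (9)(-10) − (1)(-1) = -89
Q→R: (1)(-8) − (-2)(-10) = -28
R→S: (-2)(2) − (-10)(-8) = -84
S→T: (-10)(9) − (8)(2) = -106
T→P: (8)(-1) − (9)(9) = -89
Σ = -396
Area = |Σ|/2 = 198.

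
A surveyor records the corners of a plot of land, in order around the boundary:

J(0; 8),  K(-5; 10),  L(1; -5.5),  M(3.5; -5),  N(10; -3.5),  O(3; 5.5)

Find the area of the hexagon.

99.5

Cross-terms: 40, 17.5, 14.25, 37.75, 65.5, 24  ⇒  Σ = 199
Area = |Σ|/2 = 99.5.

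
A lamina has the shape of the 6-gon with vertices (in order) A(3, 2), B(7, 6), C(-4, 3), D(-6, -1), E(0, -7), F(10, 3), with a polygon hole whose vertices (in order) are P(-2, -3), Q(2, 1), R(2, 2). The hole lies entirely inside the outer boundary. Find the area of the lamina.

95

Outer boundary:
Σ = (4) + (45) + (22) + (42) + (70) + (11) = 194
Area = |Σ|/2 = 97.
Hole:
P→Q: (-2)(1) − (2)(-3) = 4
Q→R: (2)(2) − (2)(1) = 2
R→P: (2)(-3) − (-2)(2) = -2
Σ = 4
Area = |Σ|/2 = 2.
Net area = 97 − 2 = 95.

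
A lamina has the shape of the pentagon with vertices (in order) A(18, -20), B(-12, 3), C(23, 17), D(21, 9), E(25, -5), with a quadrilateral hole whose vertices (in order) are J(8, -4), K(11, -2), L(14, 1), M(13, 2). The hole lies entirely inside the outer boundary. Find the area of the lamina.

667.5

Outer boundary:
A→B: (18)(3) − (-12)(-20) = -186
B→C: (-12)(17) − (23)(3) = -273
C→D: (23)(9) − (21)(17) = -150
D→E: (21)(-5) − (25)(9) = -330
E→A: (25)(-20) − (18)(-5) = -410
Σ = -1349
Area = |Σ|/2 = 674.5.
Hole:
Apply the surveyor's formula: 2A = Σ (x_i·y_{i+1} − x_{i+1}·y_i), indices taken mod 4.
Σ = (28) + (39) + (15) + (-68) = 14
Area = |Σ|/2 = 7.
Net area = 674.5 − 7 = 667.5.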